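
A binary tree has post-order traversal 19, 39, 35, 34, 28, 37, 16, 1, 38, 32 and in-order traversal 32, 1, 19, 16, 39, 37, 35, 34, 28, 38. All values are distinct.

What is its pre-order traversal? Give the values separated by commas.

32, 38, 1, 16, 19, 37, 39, 28, 34, 35

The last element of post-order is the root; it splits in-order into left and right subtrees.
Root 32: left subtree has 0 nodes { }, right has 9 {1, 19, 16, 39, 37, 35, 34, 28, 38}.
  Root 38: left subtree has 8 nodes {1, 19, 16, 39, 37, 35, 34, 28}, right has 0 { }.
    Root 1: left subtree has 0 nodes { }, right has 7 {19, 16, 39, 37, 35, 34, 28}.
      Root 16: left subtree has 1 node {19}, right has 5 {39, 37, 35, 34, 28}.
        Root 37: left subtree has 1 node {39}, right has 3 {35, 34, 28}.
          Root 28: left subtree has 2 nodes {35, 34}, right has 0 { }.
            Root 34: left subtree has 1 node {35}, right has 0 { }.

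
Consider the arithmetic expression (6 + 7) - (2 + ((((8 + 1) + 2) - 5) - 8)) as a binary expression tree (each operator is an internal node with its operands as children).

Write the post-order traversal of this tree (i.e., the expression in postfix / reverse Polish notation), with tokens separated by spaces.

6 7 + 2 8 1 + 2 + 5 - 8 - + -

Post-order on an expression tree gives postfix notation: for each operator, emit left operand, right operand, then the operator.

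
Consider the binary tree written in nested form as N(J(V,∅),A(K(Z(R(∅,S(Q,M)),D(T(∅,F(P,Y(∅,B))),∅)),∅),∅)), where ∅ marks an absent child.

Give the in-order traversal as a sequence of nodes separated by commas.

In-order visits the left subtree, then the node, then the right subtree.
At N: go left to J.
  At J: go left to V.
    V is a leaf — visit V.
  Visit J.
  At J: no right child.
Visit N.
At N: go right to A.
  At A: go left to K.
    At K: go left to Z.
      At Z: go left to R.
        At R: no left child.
        Visit R.
        At R: go right to S.
          At S: go left to Q.
            Q is a leaf — visit Q.
          Visit S.
          At S: go right to M.
            M is a leaf — visit M.
      Visit Z.
      At Z: go right to D.
        At D: go left to T.
          At T: no left child.
          Visit T.
          At T: go right to F.
            At F: go left to P.
              P is a leaf — visit P.
            Visit F.
            At F: go right to Y.
              At Y: no left child.
              Visit Y.
              At Y: go right to B.
                B is a leaf — visit B.
        Visit D.
        At D: no right child.
    Visit K.
    At K: no right child.
  Visit A.
  At A: no right child.

V, J, N, R, Q, S, M, Z, T, P, F, Y, B, D, K, A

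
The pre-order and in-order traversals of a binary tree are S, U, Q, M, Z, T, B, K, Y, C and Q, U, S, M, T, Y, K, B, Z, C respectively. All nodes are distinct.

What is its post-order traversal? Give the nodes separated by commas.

The first element of pre-order is the root; it splits in-order into left and right subtrees.
Root S: left subtree has 2 nodes {Q, U}, right has 7 {M, T, Y, K, B, Z, C}.
  Root U: left subtree has 1 node {Q}, right has 0 { }.
  Root M: left subtree has 0 nodes { }, right has 6 {T, Y, K, B, Z, C}.
    Root Z: left subtree has 4 nodes {T, Y, K, B}, right has 1 {C}.
      Root T: left subtree has 0 nodes { }, right has 3 {Y, K, B}.
        Root B: left subtree has 2 nodes {Y, K}, right has 0 { }.
          Root K: left subtree has 1 node {Y}, right has 0 { }.

Q, U, Y, K, B, T, C, Z, M, S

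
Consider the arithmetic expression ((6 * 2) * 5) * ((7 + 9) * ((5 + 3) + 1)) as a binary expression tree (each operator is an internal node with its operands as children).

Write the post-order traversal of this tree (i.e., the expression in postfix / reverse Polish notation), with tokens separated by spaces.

Post-order on an expression tree gives postfix notation: for each operator, emit left operand, right operand, then the operator.

6 2 * 5 * 7 9 + 5 3 + 1 + * *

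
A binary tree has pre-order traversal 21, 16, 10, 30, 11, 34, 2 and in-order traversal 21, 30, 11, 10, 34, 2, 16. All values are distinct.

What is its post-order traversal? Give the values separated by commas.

The first element of pre-order is the root; it splits in-order into left and right subtrees.
Root 21: left subtree has 0 nodes { }, right has 6 {30, 11, 10, 34, 2, 16}.
  Root 16: left subtree has 5 nodes {30, 11, 10, 34, 2}, right has 0 { }.
    Root 10: left subtree has 2 nodes {30, 11}, right has 2 {34, 2}.
      Root 30: left subtree has 0 nodes { }, right has 1 {11}.
      Root 34: left subtree has 0 nodes { }, right has 1 {2}.

11, 30, 2, 34, 10, 16, 21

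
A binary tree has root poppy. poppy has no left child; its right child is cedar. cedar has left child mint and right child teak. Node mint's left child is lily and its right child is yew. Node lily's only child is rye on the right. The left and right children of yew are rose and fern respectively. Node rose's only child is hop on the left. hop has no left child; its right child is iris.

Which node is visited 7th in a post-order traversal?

yew

Post-order visits the left subtree, then the right subtree, then the node.
At poppy: no left child.
At poppy: go right to cedar.
  At cedar: go left to mint.
    At mint: go left to lily.
      At lily: no left child.
      At lily: go right to rye.
        rye is a leaf — visit rye.
      Visit lily.
    At mint: go right to yew.
      At yew: go left to rose.
        At rose: go left to hop.
          At hop: no left child.
          At hop: go right to iris.
            iris is a leaf — visit iris.
          Visit hop.
        At rose: no right child.
        Visit rose.
      At yew: go right to fern.
        fern is a leaf — visit fern.
      Visit yew.
    Visit mint.
  At cedar: go right to teak.
    teak is a leaf — visit teak.
  Visit cedar.
Visit poppy.
Full post-order sequence: rye, lily, iris, hop, rose, fern, yew, mint, teak, cedar, poppy.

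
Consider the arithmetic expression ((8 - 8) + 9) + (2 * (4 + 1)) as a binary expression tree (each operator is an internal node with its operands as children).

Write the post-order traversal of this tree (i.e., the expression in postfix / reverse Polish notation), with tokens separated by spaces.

8 8 - 9 + 2 4 1 + * +

Post-order on an expression tree gives postfix notation: for each operator, emit left operand, right operand, then the operator.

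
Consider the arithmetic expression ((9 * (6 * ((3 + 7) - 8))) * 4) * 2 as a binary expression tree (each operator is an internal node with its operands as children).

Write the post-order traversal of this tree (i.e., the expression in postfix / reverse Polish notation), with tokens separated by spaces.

Post-order on an expression tree gives postfix notation: for each operator, emit left operand, right operand, then the operator.

9 6 3 7 + 8 - * * 4 * 2 *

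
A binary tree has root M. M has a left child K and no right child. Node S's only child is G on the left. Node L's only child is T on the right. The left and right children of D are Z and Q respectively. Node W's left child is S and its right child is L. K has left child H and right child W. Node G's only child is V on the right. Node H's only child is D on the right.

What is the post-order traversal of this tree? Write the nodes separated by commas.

Post-order visits the left subtree, then the right subtree, then the node.
At M: go left to K.
  At K: go left to H.
    At H: no left child.
    At H: go right to D.
      At D: go left to Z.
        Z is a leaf — visit Z.
      At D: go right to Q.
        Q is a leaf — visit Q.
      Visit D.
    Visit H.
  At K: go right to W.
    At W: go left to S.
      At S: go left to G.
        At G: no left child.
        At G: go right to V.
          V is a leaf — visit V.
        Visit G.
      At S: no right child.
      Visit S.
    At W: go right to L.
      At L: no left child.
      At L: go right to T.
        T is a leaf — visit T.
      Visit L.
    Visit W.
  Visit K.
At M: no right child.
Visit M.

Z, Q, D, H, V, G, S, T, L, W, K, M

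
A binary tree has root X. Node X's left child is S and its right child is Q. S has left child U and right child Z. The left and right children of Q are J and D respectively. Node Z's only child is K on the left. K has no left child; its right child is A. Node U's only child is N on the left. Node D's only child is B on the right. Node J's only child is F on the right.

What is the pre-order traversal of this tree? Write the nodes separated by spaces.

Pre-order visits the node, then its left subtree, then its right subtree.
Visit X.
At X: go left to S.
  Visit S.
  At S: go left to U.
    Visit U.
    At U: go left to N.
      N is a leaf — visit N.
    At U: no right child.
  At S: go right to Z.
    Visit Z.
    At Z: go left to K.
      Visit K.
      At K: no left child.
      At K: go right to A.
        A is a leaf — visit A.
    At Z: no right child.
At X: go right to Q.
  Visit Q.
  At Q: go left to J.
    Visit J.
    At J: no left child.
    At J: go right to F.
      F is a leaf — visit F.
  At Q: go right to D.
    Visit D.
    At D: no left child.
    At D: go right to B.
      B is a leaf — visit B.

X S U N Z K A Q J F D B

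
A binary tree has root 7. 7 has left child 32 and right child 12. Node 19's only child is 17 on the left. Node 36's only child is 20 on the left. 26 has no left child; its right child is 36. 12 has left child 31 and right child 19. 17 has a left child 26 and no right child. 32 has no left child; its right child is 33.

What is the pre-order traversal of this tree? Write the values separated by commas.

Pre-order visits the node, then its left subtree, then its right subtree.
Visit 7.
At 7: go left to 32.
  Visit 32.
  At 32: no left child.
  At 32: go right to 33.
    33 is a leaf — visit 33.
At 7: go right to 12.
  Visit 12.
  At 12: go left to 31.
    31 is a leaf — visit 31.
  At 12: go right to 19.
    Visit 19.
    At 19: go left to 17.
      Visit 17.
      At 17: go left to 26.
        Visit 26.
        At 26: no left child.
        At 26: go right to 36.
          Visit 36.
          At 36: go left to 20.
            20 is a leaf — visit 20.
          At 36: no right child.
      At 17: no right child.
    At 19: no right child.

7, 32, 33, 12, 31, 19, 17, 26, 36, 20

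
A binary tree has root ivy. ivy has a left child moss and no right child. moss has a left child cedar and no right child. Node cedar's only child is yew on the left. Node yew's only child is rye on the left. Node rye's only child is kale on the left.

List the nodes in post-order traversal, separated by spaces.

Post-order visits the left subtree, then the right subtree, then the node.
At ivy: go left to moss.
  At moss: go left to cedar.
    At cedar: go left to yew.
      At yew: go left to rye.
        At rye: go left to kale.
          kale is a leaf — visit kale.
        At rye: no right child.
        Visit rye.
      At yew: no right child.
      Visit yew.
    At cedar: no right child.
    Visit cedar.
  At moss: no right child.
  Visit moss.
At ivy: no right child.
Visit ivy.

kale rye yew cedar moss ivy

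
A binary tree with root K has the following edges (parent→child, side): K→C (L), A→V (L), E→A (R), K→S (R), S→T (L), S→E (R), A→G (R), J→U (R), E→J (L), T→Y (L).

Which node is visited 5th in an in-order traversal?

In-order visits the left subtree, then the node, then the right subtree.
At K: go left to C.
  C is a leaf — visit C.
Visit K.
At K: go right to S.
  At S: go left to T.
    At T: go left to Y.
      Y is a leaf — visit Y.
    Visit T.
    At T: no right child.
  Visit S.
  At S: go right to E.
    At E: go left to J.
      At J: no left child.
      Visit J.
      At J: go right to U.
        U is a leaf — visit U.
    Visit E.
    At E: go right to A.
      At A: go left to V.
        V is a leaf — visit V.
      Visit A.
      At A: go right to G.
        G is a leaf — visit G.
Full in-order sequence: C, K, Y, T, S, J, U, E, V, A, G.

S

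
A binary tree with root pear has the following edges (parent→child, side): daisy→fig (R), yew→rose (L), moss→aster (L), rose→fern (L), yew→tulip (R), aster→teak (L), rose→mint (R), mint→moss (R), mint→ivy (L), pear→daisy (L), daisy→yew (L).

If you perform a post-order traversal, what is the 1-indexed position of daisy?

Post-order visits the left subtree, then the right subtree, then the node.
At pear: go left to daisy.
  At daisy: go left to yew.
    At yew: go left to rose.
      At rose: go left to fern.
        fern is a leaf — visit fern.
      At rose: go right to mint.
        At mint: go left to ivy.
          ivy is a leaf — visit ivy.
        At mint: go right to moss.
          At moss: go left to aster.
            At aster: go left to teak.
              teak is a leaf — visit teak.
            At aster: no right child.
            Visit aster.
          At moss: no right child.
          Visit moss.
        Visit mint.
      Visit rose.
    At yew: go right to tulip.
      tulip is a leaf — visit tulip.
    Visit yew.
  At daisy: go right to fig.
    fig is a leaf — visit fig.
  Visit daisy.
At pear: no right child.
Visit pear.
Full post-order sequence: fern, ivy, teak, aster, moss, mint, rose, tulip, yew, fig, daisy, pear.

11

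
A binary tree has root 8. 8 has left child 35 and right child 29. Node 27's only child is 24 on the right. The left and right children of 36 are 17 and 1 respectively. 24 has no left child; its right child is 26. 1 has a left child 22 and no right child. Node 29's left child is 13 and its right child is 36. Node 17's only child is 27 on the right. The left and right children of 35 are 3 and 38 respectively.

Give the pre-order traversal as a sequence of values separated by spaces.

Pre-order visits the node, then its left subtree, then its right subtree.
Visit 8.
At 8: go left to 35.
  Visit 35.
  At 35: go left to 3.
    3 is a leaf — visit 3.
  At 35: go right to 38.
    38 is a leaf — visit 38.
At 8: go right to 29.
  Visit 29.
  At 29: go left to 13.
    13 is a leaf — visit 13.
  At 29: go right to 36.
    Visit 36.
    At 36: go left to 17.
      Visit 17.
      At 17: no left child.
      At 17: go right to 27.
        Visit 27.
        At 27: no left child.
        At 27: go right to 24.
          Visit 24.
          At 24: no left child.
          At 24: go right to 26.
            26 is a leaf — visit 26.
    At 36: go right to 1.
      Visit 1.
      At 1: go left to 22.
        22 is a leaf — visit 22.
      At 1: no right child.

8 35 3 38 29 13 36 17 27 24 26 1 22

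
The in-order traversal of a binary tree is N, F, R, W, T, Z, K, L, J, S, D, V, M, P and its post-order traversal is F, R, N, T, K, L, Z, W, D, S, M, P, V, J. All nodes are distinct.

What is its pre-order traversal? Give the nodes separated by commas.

J, W, N, R, F, Z, T, L, K, V, S, D, P, M

The last element of post-order is the root; it splits in-order into left and right subtrees.
Root J: left subtree has 8 nodes {N, F, R, W, T, Z, K, L}, right has 5 {S, D, V, M, P}.
  Root W: left subtree has 3 nodes {N, F, R}, right has 4 {T, Z, K, L}.
    Root N: left subtree has 0 nodes { }, right has 2 {F, R}.
      Root R: left subtree has 1 node {F}, right has 0 { }.
    Root Z: left subtree has 1 node {T}, right has 2 {K, L}.
      Root L: left subtree has 1 node {K}, right has 0 { }.
  Root V: left subtree has 2 nodes {S, D}, right has 2 {M, P}.
    Root S: left subtree has 0 nodes { }, right has 1 {D}.
    Root P: left subtree has 1 node {M}, right has 0 { }.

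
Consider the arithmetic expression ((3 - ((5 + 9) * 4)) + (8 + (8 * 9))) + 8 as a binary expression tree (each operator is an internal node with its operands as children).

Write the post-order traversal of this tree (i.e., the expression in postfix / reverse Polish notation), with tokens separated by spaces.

Post-order on an expression tree gives postfix notation: for each operator, emit left operand, right operand, then the operator.

3 5 9 + 4 * - 8 8 9 * + + 8 +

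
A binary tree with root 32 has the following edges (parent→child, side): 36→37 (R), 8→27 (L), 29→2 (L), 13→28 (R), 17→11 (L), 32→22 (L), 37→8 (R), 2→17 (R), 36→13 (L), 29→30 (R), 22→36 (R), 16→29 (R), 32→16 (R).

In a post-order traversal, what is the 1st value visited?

28

Post-order visits the left subtree, then the right subtree, then the node.
At 32: go left to 22.
  At 22: no left child.
  At 22: go right to 36.
    At 36: go left to 13.
      At 13: no left child.
      At 13: go right to 28.
        28 is a leaf — visit 28.
      Visit 13.
    At 36: go right to 37.
      At 37: no left child.
      At 37: go right to 8.
        At 8: go left to 27.
          27 is a leaf — visit 27.
        At 8: no right child.
        Visit 8.
      Visit 37.
    Visit 36.
  Visit 22.
At 32: go right to 16.
  At 16: no left child.
  At 16: go right to 29.
    At 29: go left to 2.
      At 2: no left child.
      At 2: go right to 17.
        At 17: go left to 11.
          11 is a leaf — visit 11.
        At 17: no right child.
        Visit 17.
      Visit 2.
    At 29: go right to 30.
      30 is a leaf — visit 30.
    Visit 29.
  Visit 16.
Visit 32.
Full post-order sequence: 28, 13, 27, 8, 37, 36, 22, 11, 17, 2, 30, 29, 16, 32.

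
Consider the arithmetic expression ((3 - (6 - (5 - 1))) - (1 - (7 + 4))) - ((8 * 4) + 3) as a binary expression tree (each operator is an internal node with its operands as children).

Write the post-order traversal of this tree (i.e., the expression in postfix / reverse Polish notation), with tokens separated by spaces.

Post-order on an expression tree gives postfix notation: for each operator, emit left operand, right operand, then the operator.

3 6 5 1 - - - 1 7 4 + - - 8 4 * 3 + -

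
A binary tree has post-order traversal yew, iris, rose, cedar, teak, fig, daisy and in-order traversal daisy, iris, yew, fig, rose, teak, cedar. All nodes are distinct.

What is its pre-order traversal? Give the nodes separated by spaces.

The last element of post-order is the root; it splits in-order into left and right subtrees.
Root daisy: left subtree has 0 nodes { }, right has 6 {iris, yew, fig, rose, teak, cedar}.
  Root fig: left subtree has 2 nodes {iris, yew}, right has 3 {rose, teak, cedar}.
    Root iris: left subtree has 0 nodes { }, right has 1 {yew}.
    Root teak: left subtree has 1 node {rose}, right has 1 {cedar}.

daisy fig iris yew teak rose cedar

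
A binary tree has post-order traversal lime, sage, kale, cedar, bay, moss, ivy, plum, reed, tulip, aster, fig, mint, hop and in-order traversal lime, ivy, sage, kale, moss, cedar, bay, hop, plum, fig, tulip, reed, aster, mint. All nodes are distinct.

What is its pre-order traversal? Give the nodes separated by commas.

hop, ivy, lime, moss, kale, sage, bay, cedar, mint, fig, plum, aster, tulip, reed

The last element of post-order is the root; it splits in-order into left and right subtrees.
Root hop: left subtree has 7 nodes {lime, ivy, sage, kale, moss, cedar, bay}, right has 6 {plum, fig, tulip, reed, aster, mint}.
  Root ivy: left subtree has 1 node {lime}, right has 5 {sage, kale, moss, cedar, bay}.
    Root moss: left subtree has 2 nodes {sage, kale}, right has 2 {cedar, bay}.
      Root kale: left subtree has 1 node {sage}, right has 0 { }.
      Root bay: left subtree has 1 node {cedar}, right has 0 { }.
  Root mint: left subtree has 5 nodes {plum, fig, tulip, reed, aster}, right has 0 { }.
    Root fig: left subtree has 1 node {plum}, right has 3 {tulip, reed, aster}.
      Root aster: left subtree has 2 nodes {tulip, reed}, right has 0 { }.
        Root tulip: left subtree has 0 nodes { }, right has 1 {reed}.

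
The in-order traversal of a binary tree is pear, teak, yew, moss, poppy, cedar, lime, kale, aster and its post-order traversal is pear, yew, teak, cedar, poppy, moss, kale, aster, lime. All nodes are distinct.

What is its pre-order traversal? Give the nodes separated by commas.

lime, moss, teak, pear, yew, poppy, cedar, aster, kale

The last element of post-order is the root; it splits in-order into left and right subtrees.
Root lime: left subtree has 6 nodes {pear, teak, yew, moss, poppy, cedar}, right has 2 {kale, aster}.
  Root moss: left subtree has 3 nodes {pear, teak, yew}, right has 2 {poppy, cedar}.
    Root teak: left subtree has 1 node {pear}, right has 1 {yew}.
    Root poppy: left subtree has 0 nodes { }, right has 1 {cedar}.
  Root aster: left subtree has 1 node {kale}, right has 0 { }.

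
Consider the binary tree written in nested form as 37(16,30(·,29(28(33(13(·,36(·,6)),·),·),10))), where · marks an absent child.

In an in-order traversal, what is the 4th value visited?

In-order visits the left subtree, then the node, then the right subtree.
At 37: go left to 16.
  16 is a leaf — visit 16.
Visit 37.
At 37: go right to 30.
  At 30: no left child.
  Visit 30.
  At 30: go right to 29.
    At 29: go left to 28.
      At 28: go left to 33.
        At 33: go left to 13.
          At 13: no left child.
          Visit 13.
          At 13: go right to 36.
            At 36: no left child.
            Visit 36.
            At 36: go right to 6.
              6 is a leaf — visit 6.
        Visit 33.
        At 33: no right child.
      Visit 28.
      At 28: no right child.
    Visit 29.
    At 29: go right to 10.
      10 is a leaf — visit 10.
Full in-order sequence: 16, 37, 30, 13, 36, 6, 33, 28, 29, 10.

13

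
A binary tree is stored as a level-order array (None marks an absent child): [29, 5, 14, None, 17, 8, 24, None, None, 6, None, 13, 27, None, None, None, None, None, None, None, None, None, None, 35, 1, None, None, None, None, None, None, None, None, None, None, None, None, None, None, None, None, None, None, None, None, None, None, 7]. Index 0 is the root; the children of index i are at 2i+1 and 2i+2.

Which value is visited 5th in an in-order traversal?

In-order visits the left subtree, then the node, then the right subtree.
At 29: go left to 5.
  At 5: no left child.
  Visit 5.
  At 5: go right to 17.
    At 17: go left to 6.
      6 is a leaf — visit 6.
    Visit 17.
    At 17: no right child.
Visit 29.
At 29: go right to 14.
  At 14: go left to 8.
    At 8: go left to 13.
      At 13: go left to 35.
        At 35: go left to 7.
          7 is a leaf — visit 7.
        Visit 35.
        At 35: no right child.
      Visit 13.
      At 13: go right to 1.
        1 is a leaf — visit 1.
    Visit 8.
    At 8: go right to 27.
      27 is a leaf — visit 27.
  Visit 14.
  At 14: go right to 24.
    24 is a leaf — visit 24.
Full in-order sequence: 5, 6, 17, 29, 7, 35, 13, 1, 8, 27, 14, 24.

7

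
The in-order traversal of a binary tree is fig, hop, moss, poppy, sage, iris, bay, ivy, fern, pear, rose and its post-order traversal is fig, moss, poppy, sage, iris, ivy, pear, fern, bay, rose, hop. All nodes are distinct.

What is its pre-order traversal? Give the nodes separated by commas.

hop, fig, rose, bay, iris, sage, poppy, moss, fern, ivy, pear

The last element of post-order is the root; it splits in-order into left and right subtrees.
Root hop: left subtree has 1 node {fig}, right has 9 {moss, poppy, sage, iris, bay, ivy, fern, pear, rose}.
  Root rose: left subtree has 8 nodes {moss, poppy, sage, iris, bay, ivy, fern, pear}, right has 0 { }.
    Root bay: left subtree has 4 nodes {moss, poppy, sage, iris}, right has 3 {ivy, fern, pear}.
      Root iris: left subtree has 3 nodes {moss, poppy, sage}, right has 0 { }.
        Root sage: left subtree has 2 nodes {moss, poppy}, right has 0 { }.
          Root poppy: left subtree has 1 node {moss}, right has 0 { }.
      Root fern: left subtree has 1 node {ivy}, right has 1 {pear}.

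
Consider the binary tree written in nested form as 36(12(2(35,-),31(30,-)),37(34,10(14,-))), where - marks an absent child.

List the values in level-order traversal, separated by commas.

Level-order visits nodes level by level from the root, left to right within each level.
Level 0: 36
Level 1: 12, 37
Level 2: 2, 31, 34, 10
Level 3: 35, 30, 14

36, 12, 37, 2, 31, 34, 10, 35, 30, 14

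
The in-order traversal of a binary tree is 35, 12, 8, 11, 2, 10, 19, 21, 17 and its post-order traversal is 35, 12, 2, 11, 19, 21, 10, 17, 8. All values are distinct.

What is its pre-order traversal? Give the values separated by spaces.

8 12 35 17 10 11 2 21 19

The last element of post-order is the root; it splits in-order into left and right subtrees.
Root 8: left subtree has 2 nodes {35, 12}, right has 6 {11, 2, 10, 19, 21, 17}.
  Root 12: left subtree has 1 node {35}, right has 0 { }.
  Root 17: left subtree has 5 nodes {11, 2, 10, 19, 21}, right has 0 { }.
    Root 10: left subtree has 2 nodes {11, 2}, right has 2 {19, 21}.
      Root 11: left subtree has 0 nodes { }, right has 1 {2}.
      Root 21: left subtree has 1 node {19}, right has 0 { }.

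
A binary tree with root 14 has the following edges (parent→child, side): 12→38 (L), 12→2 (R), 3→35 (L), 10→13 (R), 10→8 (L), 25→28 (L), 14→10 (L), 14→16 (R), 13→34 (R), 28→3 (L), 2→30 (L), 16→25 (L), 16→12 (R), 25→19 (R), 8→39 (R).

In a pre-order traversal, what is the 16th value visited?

30

Pre-order visits the node, then its left subtree, then its right subtree.
Visit 14.
At 14: go left to 10.
  Visit 10.
  At 10: go left to 8.
    Visit 8.
    At 8: no left child.
    At 8: go right to 39.
      39 is a leaf — visit 39.
  At 10: go right to 13.
    Visit 13.
    At 13: no left child.
    At 13: go right to 34.
      34 is a leaf — visit 34.
At 14: go right to 16.
  Visit 16.
  At 16: go left to 25.
    Visit 25.
    At 25: go left to 28.
      Visit 28.
      At 28: go left to 3.
        Visit 3.
        At 3: go left to 35.
          35 is a leaf — visit 35.
        At 3: no right child.
      At 28: no right child.
    At 25: go right to 19.
      19 is a leaf — visit 19.
  At 16: go right to 12.
    Visit 12.
    At 12: go left to 38.
      38 is a leaf — visit 38.
    At 12: go right to 2.
      Visit 2.
      At 2: go left to 30.
        30 is a leaf — visit 30.
      At 2: no right child.
Full pre-order sequence: 14, 10, 8, 39, 13, 34, 16, 25, 28, 3, 35, 19, 12, 38, 2, 30.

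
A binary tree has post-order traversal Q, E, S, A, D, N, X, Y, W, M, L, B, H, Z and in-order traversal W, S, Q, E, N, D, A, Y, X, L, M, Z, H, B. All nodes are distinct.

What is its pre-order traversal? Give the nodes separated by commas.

Z, L, W, Y, N, S, E, Q, D, A, X, M, H, B

The last element of post-order is the root; it splits in-order into left and right subtrees.
Root Z: left subtree has 11 nodes {W, S, Q, E, N, D, A, Y, X, L, M}, right has 2 {H, B}.
  Root L: left subtree has 9 nodes {W, S, Q, E, N, D, A, Y, X}, right has 1 {M}.
    Root W: left subtree has 0 nodes { }, right has 8 {S, Q, E, N, D, A, Y, X}.
      Root Y: left subtree has 6 nodes {S, Q, E, N, D, A}, right has 1 {X}.
        Root N: left subtree has 3 nodes {S, Q, E}, right has 2 {D, A}.
          Root S: left subtree has 0 nodes { }, right has 2 {Q, E}.
            Root E: left subtree has 1 node {Q}, right has 0 { }.
          Root D: left subtree has 0 nodes { }, right has 1 {A}.
  Root H: left subtree has 0 nodes { }, right has 1 {B}.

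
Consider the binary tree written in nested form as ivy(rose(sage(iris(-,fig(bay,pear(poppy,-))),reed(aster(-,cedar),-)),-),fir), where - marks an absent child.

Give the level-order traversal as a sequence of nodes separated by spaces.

Level-order visits nodes level by level from the root, left to right within each level.
Level 0: ivy
Level 1: rose, fir
Level 2: sage
Level 3: iris, reed
Level 4: fig, aster
Level 5: bay, pear, cedar
Level 6: poppy

ivy rose fir sage iris reed fig aster bay pear cedar poppy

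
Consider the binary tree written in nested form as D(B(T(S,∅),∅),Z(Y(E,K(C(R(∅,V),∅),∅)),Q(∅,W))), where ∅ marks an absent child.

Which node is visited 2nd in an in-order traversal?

T

In-order visits the left subtree, then the node, then the right subtree.
At D: go left to B.
  At B: go left to T.
    At T: go left to S.
      S is a leaf — visit S.
    Visit T.
    At T: no right child.
  Visit B.
  At B: no right child.
Visit D.
At D: go right to Z.
  At Z: go left to Y.
    At Y: go left to E.
      E is a leaf — visit E.
    Visit Y.
    At Y: go right to K.
      At K: go left to C.
        At C: go left to R.
          At R: no left child.
          Visit R.
          At R: go right to V.
            V is a leaf — visit V.
        Visit C.
        At C: no right child.
      Visit K.
      At K: no right child.
  Visit Z.
  At Z: go right to Q.
    At Q: no left child.
    Visit Q.
    At Q: go right to W.
      W is a leaf — visit W.
Full in-order sequence: S, T, B, D, E, Y, R, V, C, K, Z, Q, W.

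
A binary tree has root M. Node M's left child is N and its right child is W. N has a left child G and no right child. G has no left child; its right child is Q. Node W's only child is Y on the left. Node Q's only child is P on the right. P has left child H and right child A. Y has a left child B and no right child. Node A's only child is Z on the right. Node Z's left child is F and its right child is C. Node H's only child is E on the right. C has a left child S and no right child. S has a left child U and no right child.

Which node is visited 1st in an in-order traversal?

G

In-order visits the left subtree, then the node, then the right subtree.
At M: go left to N.
  At N: go left to G.
    At G: no left child.
    Visit G.
    At G: go right to Q.
      At Q: no left child.
      Visit Q.
      At Q: go right to P.
        At P: go left to H.
          At H: no left child.
          Visit H.
          At H: go right to E.
            E is a leaf — visit E.
        Visit P.
        At P: go right to A.
          At A: no left child.
          Visit A.
          At A: go right to Z.
            At Z: go left to F.
              F is a leaf — visit F.
            Visit Z.
            At Z: go right to C.
              At C: go left to S.
                At S: go left to U.
                  U is a leaf — visit U.
                Visit S.
                At S: no right child.
              Visit C.
              At C: no right child.
  Visit N.
  At N: no right child.
Visit M.
At M: go right to W.
  At W: go left to Y.
    At Y: go left to B.
      B is a leaf — visit B.
    Visit Y.
    At Y: no right child.
  Visit W.
  At W: no right child.
Full in-order sequence: G, Q, H, E, P, A, F, Z, U, S, C, N, M, B, Y, W.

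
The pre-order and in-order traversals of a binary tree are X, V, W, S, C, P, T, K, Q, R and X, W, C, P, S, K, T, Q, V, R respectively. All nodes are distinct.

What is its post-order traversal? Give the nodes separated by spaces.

The first element of pre-order is the root; it splits in-order into left and right subtrees.
Root X: left subtree has 0 nodes { }, right has 9 {W, C, P, S, K, T, Q, V, R}.
  Root V: left subtree has 7 nodes {W, C, P, S, K, T, Q}, right has 1 {R}.
    Root W: left subtree has 0 nodes { }, right has 6 {C, P, S, K, T, Q}.
      Root S: left subtree has 2 nodes {C, P}, right has 3 {K, T, Q}.
        Root C: left subtree has 0 nodes { }, right has 1 {P}.
        Root T: left subtree has 1 node {K}, right has 1 {Q}.

P C K Q T S W R V X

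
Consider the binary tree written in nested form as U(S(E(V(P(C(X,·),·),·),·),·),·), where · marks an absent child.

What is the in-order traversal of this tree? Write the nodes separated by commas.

In-order visits the left subtree, then the node, then the right subtree.
At U: go left to S.
  At S: go left to E.
    At E: go left to V.
      At V: go left to P.
        At P: go left to C.
          At C: go left to X.
            X is a leaf — visit X.
          Visit C.
          At C: no right child.
        Visit P.
        At P: no right child.
      Visit V.
      At V: no right child.
    Visit E.
    At E: no right child.
  Visit S.
  At S: no right child.
Visit U.
At U: no right child.

X, C, P, V, E, S, U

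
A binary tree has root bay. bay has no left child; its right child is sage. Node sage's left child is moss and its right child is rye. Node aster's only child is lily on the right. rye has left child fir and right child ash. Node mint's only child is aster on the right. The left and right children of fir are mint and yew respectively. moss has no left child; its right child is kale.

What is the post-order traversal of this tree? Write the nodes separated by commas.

kale, moss, lily, aster, mint, yew, fir, ash, rye, sage, bay

Post-order visits the left subtree, then the right subtree, then the node.
At bay: no left child.
At bay: go right to sage.
  At sage: go left to moss.
    At moss: no left child.
    At moss: go right to kale.
      kale is a leaf — visit kale.
    Visit moss.
  At sage: go right to rye.
    At rye: go left to fir.
      At fir: go left to mint.
        At mint: no left child.
        At mint: go right to aster.
          At aster: no left child.
          At aster: go right to lily.
            lily is a leaf — visit lily.
          Visit aster.
        Visit mint.
      At fir: go right to yew.
        yew is a leaf — visit yew.
      Visit fir.
    At rye: go right to ash.
      ash is a leaf — visit ash.
    Visit rye.
  Visit sage.
Visit bay.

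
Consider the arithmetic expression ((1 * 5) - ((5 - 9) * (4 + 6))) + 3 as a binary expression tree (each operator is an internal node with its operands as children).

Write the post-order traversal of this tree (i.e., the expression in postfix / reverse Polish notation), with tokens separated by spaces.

1 5 * 5 9 - 4 6 + * - 3 +

Post-order on an expression tree gives postfix notation: for each operator, emit left operand, right operand, then the operator.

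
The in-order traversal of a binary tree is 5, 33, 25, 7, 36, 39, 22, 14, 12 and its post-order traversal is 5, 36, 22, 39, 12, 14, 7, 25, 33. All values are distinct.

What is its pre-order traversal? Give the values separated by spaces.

The last element of post-order is the root; it splits in-order into left and right subtrees.
Root 33: left subtree has 1 node {5}, right has 7 {25, 7, 36, 39, 22, 14, 12}.
  Root 25: left subtree has 0 nodes { }, right has 6 {7, 36, 39, 22, 14, 12}.
    Root 7: left subtree has 0 nodes { }, right has 5 {36, 39, 22, 14, 12}.
      Root 14: left subtree has 3 nodes {36, 39, 22}, right has 1 {12}.
        Root 39: left subtree has 1 node {36}, right has 1 {22}.

33 5 25 7 14 39 36 22 12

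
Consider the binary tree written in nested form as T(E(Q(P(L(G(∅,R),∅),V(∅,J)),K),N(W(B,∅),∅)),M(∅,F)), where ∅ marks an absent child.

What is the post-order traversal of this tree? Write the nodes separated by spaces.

R G L J V P K Q B W N E F M T

Post-order visits the left subtree, then the right subtree, then the node.
At T: go left to E.
  At E: go left to Q.
    At Q: go left to P.
      At P: go left to L.
        At L: go left to G.
          At G: no left child.
          At G: go right to R.
            R is a leaf — visit R.
          Visit G.
        At L: no right child.
        Visit L.
      At P: go right to V.
        At V: no left child.
        At V: go right to J.
          J is a leaf — visit J.
        Visit V.
      Visit P.
    At Q: go right to K.
      K is a leaf — visit K.
    Visit Q.
  At E: go right to N.
    At N: go left to W.
      At W: go left to B.
        B is a leaf — visit B.
      At W: no right child.
      Visit W.
    At N: no right child.
    Visit N.
  Visit E.
At T: go right to M.
  At M: no left child.
  At M: go right to F.
    F is a leaf — visit F.
  Visit M.
Visit T.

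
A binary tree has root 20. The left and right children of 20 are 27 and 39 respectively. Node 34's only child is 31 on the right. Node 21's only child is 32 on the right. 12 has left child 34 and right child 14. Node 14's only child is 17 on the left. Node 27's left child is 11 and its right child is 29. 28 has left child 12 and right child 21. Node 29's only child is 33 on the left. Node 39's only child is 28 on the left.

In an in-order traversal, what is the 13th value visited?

32

In-order visits the left subtree, then the node, then the right subtree.
At 20: go left to 27.
  At 27: go left to 11.
    11 is a leaf — visit 11.
  Visit 27.
  At 27: go right to 29.
    At 29: go left to 33.
      33 is a leaf — visit 33.
    Visit 29.
    At 29: no right child.
Visit 20.
At 20: go right to 39.
  At 39: go left to 28.
    At 28: go left to 12.
      At 12: go left to 34.
        At 34: no left child.
        Visit 34.
        At 34: go right to 31.
          31 is a leaf — visit 31.
      Visit 12.
      At 12: go right to 14.
        At 14: go left to 17.
          17 is a leaf — visit 17.
        Visit 14.
        At 14: no right child.
    Visit 28.
    At 28: go right to 21.
      At 21: no left child.
      Visit 21.
      At 21: go right to 32.
        32 is a leaf — visit 32.
  Visit 39.
  At 39: no right child.
Full in-order sequence: 11, 27, 33, 29, 20, 34, 31, 12, 17, 14, 28, 21, 32, 39.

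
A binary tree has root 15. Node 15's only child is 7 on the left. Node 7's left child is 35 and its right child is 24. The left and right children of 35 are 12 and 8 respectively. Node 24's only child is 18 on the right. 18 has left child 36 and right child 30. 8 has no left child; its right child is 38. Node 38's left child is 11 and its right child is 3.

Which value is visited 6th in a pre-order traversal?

38

Pre-order visits the node, then its left subtree, then its right subtree.
Visit 15.
At 15: go left to 7.
  Visit 7.
  At 7: go left to 35.
    Visit 35.
    At 35: go left to 12.
      12 is a leaf — visit 12.
    At 35: go right to 8.
      Visit 8.
      At 8: no left child.
      At 8: go right to 38.
        Visit 38.
        At 38: go left to 11.
          11 is a leaf — visit 11.
        At 38: go right to 3.
          3 is a leaf — visit 3.
  At 7: go right to 24.
    Visit 24.
    At 24: no left child.
    At 24: go right to 18.
      Visit 18.
      At 18: go left to 36.
        36 is a leaf — visit 36.
      At 18: go right to 30.
        30 is a leaf — visit 30.
At 15: no right child.
Full pre-order sequence: 15, 7, 35, 12, 8, 38, 11, 3, 24, 18, 36, 30.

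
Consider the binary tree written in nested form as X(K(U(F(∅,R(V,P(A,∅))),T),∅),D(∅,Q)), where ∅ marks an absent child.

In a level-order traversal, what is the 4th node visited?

Level-order visits nodes level by level from the root, left to right within each level.
Level 0: X
Level 1: K, D
Level 2: U, Q
Level 3: F, T
Level 4: R
Level 5: V, P
Level 6: A
Full level-order sequence: X, K, D, U, Q, F, T, R, V, P, A.

U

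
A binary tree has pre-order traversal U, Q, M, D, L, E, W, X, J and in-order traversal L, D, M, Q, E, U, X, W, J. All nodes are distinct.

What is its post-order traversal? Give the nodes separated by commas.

L, D, M, E, Q, X, J, W, U

The first element of pre-order is the root; it splits in-order into left and right subtrees.
Root U: left subtree has 5 nodes {L, D, M, Q, E}, right has 3 {X, W, J}.
  Root Q: left subtree has 3 nodes {L, D, M}, right has 1 {E}.
    Root M: left subtree has 2 nodes {L, D}, right has 0 { }.
      Root D: left subtree has 1 node {L}, right has 0 { }.
  Root W: left subtree has 1 node {X}, right has 1 {J}.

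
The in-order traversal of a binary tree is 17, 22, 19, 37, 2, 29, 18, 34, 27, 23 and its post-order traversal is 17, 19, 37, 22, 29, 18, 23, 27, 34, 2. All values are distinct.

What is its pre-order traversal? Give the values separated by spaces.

2 22 17 37 19 34 18 29 27 23

The last element of post-order is the root; it splits in-order into left and right subtrees.
Root 2: left subtree has 4 nodes {17, 22, 19, 37}, right has 5 {29, 18, 34, 27, 23}.
  Root 22: left subtree has 1 node {17}, right has 2 {19, 37}.
    Root 37: left subtree has 1 node {19}, right has 0 { }.
  Root 34: left subtree has 2 nodes {29, 18}, right has 2 {27, 23}.
    Root 18: left subtree has 1 node {29}, right has 0 { }.
    Root 27: left subtree has 0 nodes { }, right has 1 {23}.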